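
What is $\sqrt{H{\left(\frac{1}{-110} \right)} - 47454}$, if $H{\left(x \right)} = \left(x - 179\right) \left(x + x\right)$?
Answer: $\frac{i \sqrt{574154018}}{110} \approx 217.83 i$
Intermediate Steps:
$H{\left(x \right)} = 2 x \left(-179 + x\right)$ ($H{\left(x \right)} = \left(-179 + x\right) 2 x = 2 x \left(-179 + x\right)$)
$\sqrt{H{\left(\frac{1}{-110} \right)} - 47454} = \sqrt{\frac{2 \left(-179 + \frac{1}{-110}\right)}{-110} - 47454} = \sqrt{2 \left(- \frac{1}{110}\right) \left(-179 - \frac{1}{110}\right) - 47454} = \sqrt{2 \left(- \frac{1}{110}\right) \left(- \frac{19691}{110}\right) - 47454} = \sqrt{\frac{19691}{6050} - 47454} = \sqrt{- \frac{287077009}{6050}} = \frac{i \sqrt{574154018}}{110}$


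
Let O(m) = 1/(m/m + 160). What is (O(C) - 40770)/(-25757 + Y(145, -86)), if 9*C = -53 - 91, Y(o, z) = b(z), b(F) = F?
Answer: 6563969/4160723 ≈ 1.5776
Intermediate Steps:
Y(o, z) = z
C = -16 (C = (-53 - 91)/9 = (1/9)*(-144) = -16)
O(m) = 1/161 (O(m) = 1/(1 + 160) = 1/161)
(O(C) - 40770)/(-25757 + Y(145, -86)) = (1/161 - 40770)/(-25757 - 86) = -6563969/161/(-25843) = -6563969/161*(-1/25843) = 6563969/4160723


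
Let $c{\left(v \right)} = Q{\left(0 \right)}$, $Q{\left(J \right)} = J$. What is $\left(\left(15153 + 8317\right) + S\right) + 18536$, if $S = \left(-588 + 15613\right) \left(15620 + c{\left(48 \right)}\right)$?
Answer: $234732506$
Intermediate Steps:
$c{\left(v \right)} = 0$
$S = 234690500$ ($S = \left(-588 + 15613\right) \left(15620 + 0\right) = 15025 \cdot 15620 = 234690500$)
$\left(\left(15153 + 8317\right) + S\right) + 18536 = \left(\left(15153 + 8317\right) + 234690500\right) + 18536 = \left(23470 + 234690500\right) + 18536 = 234713970 + 18536 = 234732506$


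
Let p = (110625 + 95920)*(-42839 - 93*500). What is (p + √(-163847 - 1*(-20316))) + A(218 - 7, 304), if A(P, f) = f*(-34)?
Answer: -18452534091 + I*√143531 ≈ -1.8453e+10 + 378.85*I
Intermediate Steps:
A(P, f) = -34*f
p = -18452523755 (p = 206545*(-42839 - 46500) = 206545*(-89339) = -18452523755)
(p + √(-163847 - 1*(-20316))) + A(218 - 7, 304) = (-18452523755 + √(-163847 - 1*(-20316))) - 34*304 = (-18452523755 + √(-163847 + 20316)) - 10336 = (-18452523755 + √(-143531)) - 10336 = (-18452523755 + I*√143531) - 10336 = -18452534091 + I*√143531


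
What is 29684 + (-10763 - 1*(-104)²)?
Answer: 8105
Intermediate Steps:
29684 + (-10763 - 1*(-104)²) = 29684 + (-10763 - 1*10816) = 29684 + (-10763 - 10816) = 29684 - 21579 = 8105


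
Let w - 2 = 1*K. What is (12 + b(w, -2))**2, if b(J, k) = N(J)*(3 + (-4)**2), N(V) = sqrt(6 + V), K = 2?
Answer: 3754 + 456*sqrt(10) ≈ 5196.0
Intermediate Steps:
w = 4 (w = 2 + 1*2 = 2 + 2 = 4)
b(J, k) = 19*sqrt(6 + J) (b(J, k) = sqrt(6 + J)*(3 + (-4)**2) = sqrt(6 + J)*(3 + 16) = sqrt(6 + J)*19 = 19*sqrt(6 + J))
(12 + b(w, -2))**2 = (12 + 19*sqrt(6 + 4))**2 = (12 + 19*sqrt(10))**2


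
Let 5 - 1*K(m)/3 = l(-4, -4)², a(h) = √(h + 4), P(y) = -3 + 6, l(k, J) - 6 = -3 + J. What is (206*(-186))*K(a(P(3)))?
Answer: -459792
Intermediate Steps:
l(k, J) = 3 + J (l(k, J) = 6 + (-3 + J) = 3 + J)
P(y) = 3
a(h) = √(4 + h)
K(m) = 12 (K(m) = 15 - 3*(3 - 4)² = 15 - 3*(-1)² = 15 - 3*1 = 15 - 3 = 12)
(206*(-186))*K(a(P(3))) = (206*(-186))*12 = -38316*12 = -459792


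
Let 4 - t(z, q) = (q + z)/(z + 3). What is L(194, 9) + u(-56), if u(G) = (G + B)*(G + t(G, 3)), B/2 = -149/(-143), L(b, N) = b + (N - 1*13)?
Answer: 435800/143 ≈ 3047.6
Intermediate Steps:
L(b, N) = -13 + N + b (L(b, N) = b + (N - 13) = b + (-13 + N) = -13 + N + b)
B = 298/143 (B = 2*(-149/(-143)) = 2*(-149*(-1/143)) = 2*(149/143) = 298/143 ≈ 2.0839)
t(z, q) = 4 - (q + z)/(3 + z) (t(z, q) = 4 - (q + z)/(z + 3) = 4 - (q + z)/(3 + z))
u(G) = (298/143 + G)*(G + (9 + 3*G)/(3 + G)) (u(G) = (G + 298/143)*(G + (12 - 1*3 + 3*G)/(3 + G)) = (298/143 + G)*(G + (12 - 3 + 3*G)/(3 + G)) = (298/143 + G)*(G + (9 + 3*G)/(3 + G)))
L(194, 9) + u(-56) = (-13 + 9 + 194) + (894/143 + (-56)**2 + (727/143)*(-56)) = 190 + (894/143 + 3136 - 40712/143) = 190 + 408630/143 = 435800/143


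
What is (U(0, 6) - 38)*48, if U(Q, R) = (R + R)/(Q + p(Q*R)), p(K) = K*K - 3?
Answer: -2016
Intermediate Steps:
p(K) = -3 + K**2 (p(K) = K**2 - 3 = -3 + K**2)
U(Q, R) = 2*R/(-3 + Q + Q**2*R**2) (U(Q, R) = (R + R)/(Q + (-3 + (Q*R)**2)) = (2*R)/(Q + (-3 + Q**2*R**2)) = (2*R)/(-3 + Q + Q**2*R**2) = 2*R/(-3 + Q + Q**2*R**2))
(U(0, 6) - 38)*48 = (2*6/(-3 + 0 + 0**2*6**2) - 38)*48 = (2*6/(-3 + 0 + 0*36) - 38)*48 = (2*6/(-3 + 0 + 0) - 38)*48 = (2*6/(-3) - 38)*48 = (2*6*(-1/3) - 38)*48 = (-4 - 38)*48 = -42*48 = -2016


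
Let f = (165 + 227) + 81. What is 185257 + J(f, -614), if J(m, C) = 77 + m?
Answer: 185807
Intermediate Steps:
f = 473 (f = 392 + 81 = 473)
185257 + J(f, -614) = 185257 + (77 + 473) = 185257 + 550 = 185807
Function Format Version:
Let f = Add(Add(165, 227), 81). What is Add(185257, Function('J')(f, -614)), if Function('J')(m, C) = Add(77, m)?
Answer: 185807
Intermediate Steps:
f = 473 (f = Add(392, 81) = 473)
Add(185257, Function('J')(f, -614)) = Add(185257, Add(77, 473)) = Add(185257, 550) = 185807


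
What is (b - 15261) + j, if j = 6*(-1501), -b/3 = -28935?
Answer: 62538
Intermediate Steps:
b = 86805 (b = -3*(-28935) = 86805)
j = -9006
(b - 15261) + j = (86805 - 15261) - 9006 = 71544 - 9006 = 62538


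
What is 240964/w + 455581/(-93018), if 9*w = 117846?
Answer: 222278537/16459158 ≈ 13.505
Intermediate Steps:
w = 13094 (w = (⅑)*117846 = 13094)
240964/w + 455581/(-93018) = 240964/13094 + 455581/(-93018) = 240964*(1/13094) + 455581*(-1/93018) = 120482/6547 - 12313/2514 = 222278537/16459158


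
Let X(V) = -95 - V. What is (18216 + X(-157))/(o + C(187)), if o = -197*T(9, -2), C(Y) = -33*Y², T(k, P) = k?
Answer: -9139/577875 ≈ -0.015815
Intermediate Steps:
o = -1773 (o = -197*9 = -1773)
(18216 + X(-157))/(o + C(187)) = (18216 + (-95 - 1*(-157)))/(-1773 - 33*187²) = (18216 + (-95 + 157))/(-1773 - 33*34969) = (18216 + 62)/(-1773 - 1153977) = 18278/(-1155750) = 18278*(-1/1155750) = -9139/577875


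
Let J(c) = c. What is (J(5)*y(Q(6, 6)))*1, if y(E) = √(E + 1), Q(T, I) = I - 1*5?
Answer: 5*√2 ≈ 7.0711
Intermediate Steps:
Q(T, I) = -5 + I (Q(T, I) = I - 5 = -5 + I)
y(E) = √(1 + E)
(J(5)*y(Q(6, 6)))*1 = (5*√(1 + (-5 + 6)))*1 = (5*√(1 + 1))*1 = (5*√2)*1 = 5*√2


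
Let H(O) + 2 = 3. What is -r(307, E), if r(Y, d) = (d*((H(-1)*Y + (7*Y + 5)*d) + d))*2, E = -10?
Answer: -424860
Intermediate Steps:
H(O) = 1 (H(O) = -2 + 3 = 1)
r(Y, d) = 2*d*(Y + d + d*(5 + 7*Y)) (r(Y, d) = (d*((1*Y + (7*Y + 5)*d) + d))*2 = (d*((Y + (5 + 7*Y)*d) + d))*2 = (d*((Y + d*(5 + 7*Y)) + d))*2 = (d*(Y + d + d*(5 + 7*Y)))*2 = 2*d*(Y + d + d*(5 + 7*Y)))
-r(307, E) = -2*(-10)*(307 + 6*(-10) + 7*307*(-10)) = -2*(-10)*(307 - 60 - 21490) = -2*(-10)*(-21243) = -1*424860 = -424860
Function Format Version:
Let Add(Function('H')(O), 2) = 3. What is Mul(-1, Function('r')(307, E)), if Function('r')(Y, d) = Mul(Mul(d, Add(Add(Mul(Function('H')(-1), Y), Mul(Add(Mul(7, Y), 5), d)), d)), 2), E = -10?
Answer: -424860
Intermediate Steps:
Function('H')(O) = 1 (Function('H')(O) = Add(-2, 3) = 1)
Function('r')(Y, d) = Mul(2, d, Add(Y, d, Mul(d, Add(5, Mul(7, Y))))) (Function('r')(Y, d) = Mul(Mul(d, Add(Add(Mul(1, Y), Mul(Add(Mul(7, Y), 5), d)), d)), 2) = Mul(Mul(d, Add(Add(Y, Mul(Add(5, Mul(7, Y)), d)), d)), 2) = Mul(Mul(d, Add(Add(Y, Mul(d, Add(5, Mul(7, Y)))), d)), 2) = Mul(Mul(d, Add(Y, d, Mul(d, Add(5, Mul(7, Y))))), 2) = Mul(2, d, Add(Y, d, Mul(d, Add(5, Mul(7, Y))))))
Mul(-1, Function('r')(307, E)) = Mul(-1, Mul(2, -10, Add(307, Mul(6, -10), Mul(7, 307, -10)))) = Mul(-1, Mul(2, -10, Add(307, -60, -21490))) = Mul(-1, Mul(2, -10, -21243)) = Mul(-1, 424860) = -424860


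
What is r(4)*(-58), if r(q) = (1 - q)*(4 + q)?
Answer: 1392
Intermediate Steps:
r(4)*(-58) = (4 - 1*4² - 3*4)*(-58) = (4 - 1*16 - 12)*(-58) = (4 - 16 - 12)*(-58) = -24*(-58) = 1392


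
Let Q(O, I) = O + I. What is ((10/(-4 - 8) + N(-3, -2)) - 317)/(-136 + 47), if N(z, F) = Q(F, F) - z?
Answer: 1913/534 ≈ 3.5824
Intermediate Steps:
Q(O, I) = I + O
N(z, F) = -z + 2*F (N(z, F) = (F + F) - z = 2*F - z = -z + 2*F)
((10/(-4 - 8) + N(-3, -2)) - 317)/(-136 + 47) = ((10/(-4 - 8) + (-1*(-3) + 2*(-2))) - 317)/(-136 + 47) = ((10/(-12) + (3 - 4)) - 317)/(-89) = ((-1/12*10 - 1) - 317)*(-1/89) = ((-5/6 - 1) - 317)*(-1/89) = (-11/6 - 317)*(-1/89) = -1913/6*(-1/89) = 1913/534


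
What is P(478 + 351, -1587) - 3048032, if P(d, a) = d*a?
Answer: -4363655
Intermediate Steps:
P(d, a) = a*d
P(478 + 351, -1587) - 3048032 = -1587*(478 + 351) - 3048032 = -1587*829 - 3048032 = -1315623 - 3048032 = -4363655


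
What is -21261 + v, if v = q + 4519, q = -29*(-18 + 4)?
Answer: -16336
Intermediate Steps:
q = 406 (q = -29*(-14) = 406)
v = 4925 (v = 406 + 4519 = 4925)
-21261 + v = -21261 + 4925 = -16336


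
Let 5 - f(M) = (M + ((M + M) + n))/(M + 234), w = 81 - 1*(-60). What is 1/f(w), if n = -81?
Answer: 125/511 ≈ 0.24462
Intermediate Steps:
w = 141 (w = 81 + 60 = 141)
f(M) = 5 - (-81 + 3*M)/(234 + M) (f(M) = 5 - (M + ((M + M) - 81))/(M + 234) = 5 - (M + (2*M - 81))/(234 + M) = 5 - (M + (-81 + 2*M))/(234 + M) = 5 - (-81 + 3*M)/(234 + M))
1/f(w) = 1/((1251 + 2*141)/(234 + 141)) = 1/((1251 + 282)/375) = 1/((1/375)*1533) = 1/(511/125) = 125/511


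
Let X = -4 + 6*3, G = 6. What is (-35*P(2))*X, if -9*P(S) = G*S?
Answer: 1960/3 ≈ 653.33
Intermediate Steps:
P(S) = -2*S/3
X = 14 (X = -4 + 18 = 14)
(-35*P(2))*X = -(-70)*2/3*14 = -35*(-4/3)*14 = (140/3)*14 = 1960/3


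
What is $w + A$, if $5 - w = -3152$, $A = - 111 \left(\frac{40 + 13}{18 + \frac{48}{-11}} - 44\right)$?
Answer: $\frac{380479}{50} \approx 7609.6$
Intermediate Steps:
$A = \frac{222629}{50}$ ($A = - 111 \left(\frac{53}{18 + 48 \left(- \frac{1}{11}\right)} - 44\right) = - 111 \left(\frac{53}{18 - \frac{48}{11}} - 44\right) = - 111 \left(\frac{53}{\frac{150}{11}} - 44\right) = - 111 \left(53 \cdot \frac{11}{150} - 44\right) = - 111 \left(\frac{583}{150} - 44\right) = \left(-111\right) \left(- \frac{6017}{150}\right) = \frac{222629}{50} \approx 4452.6$)
$w = 3157$ ($w = 5 - -3152 = 5 + 3152 = 3157$)
$w + A = 3157 + \frac{222629}{50} = \frac{380479}{50}$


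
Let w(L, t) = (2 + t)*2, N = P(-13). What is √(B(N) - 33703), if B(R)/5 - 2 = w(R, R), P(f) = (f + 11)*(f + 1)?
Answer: I*√33433 ≈ 182.85*I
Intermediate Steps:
P(f) = (1 + f)*(11 + f) (P(f) = (11 + f)*(1 + f) = (1 + f)*(11 + f))
N = 24 (N = 11 + (-13)² + 12*(-13) = 11 + 169 - 156 = 24)
w(L, t) = 4 + 2*t
B(R) = 30 + 10*R (B(R) = 10 + 5*(4 + 2*R) = 10 + (20 + 10*R) = 30 + 10*R)
√(B(N) - 33703) = √((30 + 10*24) - 33703) = √((30 + 240) - 33703) = √(270 - 33703) = √(-33433) = I*√33433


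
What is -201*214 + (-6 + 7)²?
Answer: -43013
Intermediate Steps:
-201*214 + (-6 + 7)² = -43014 + 1² = -43014 + 1 = -43013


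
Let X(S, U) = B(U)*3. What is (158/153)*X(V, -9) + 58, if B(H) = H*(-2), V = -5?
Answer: 1934/17 ≈ 113.76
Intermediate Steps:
B(H) = -2*H
X(S, U) = -6*U (X(S, U) = -2*U*3 = -6*U)
(158/153)*X(V, -9) + 58 = (158/153)*(-6*(-9)) + 58 = (158*(1/153))*54 + 58 = (158/153)*54 + 58 = 948/17 + 58 = 1934/17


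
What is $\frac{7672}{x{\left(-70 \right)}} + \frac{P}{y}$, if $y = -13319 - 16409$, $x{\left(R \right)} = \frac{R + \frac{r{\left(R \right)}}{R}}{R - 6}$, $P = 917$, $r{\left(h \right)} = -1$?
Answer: $\frac{1213345016737}{145637472} \approx 8331.3$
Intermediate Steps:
$x{\left(R \right)} = \frac{R - \frac{1}{R}}{-6 + R}$ ($x{\left(R \right)} = \frac{R - \frac{1}{R}}{R - 6} = \frac{R - \frac{1}{R}}{-6 + R}$)
$y = -29728$
$\frac{7672}{x{\left(-70 \right)}} + \frac{P}{y} = \frac{7672}{\frac{1}{-70} \frac{1}{-6 - 70} \left(-1 + \left(-70\right)^{2}\right)} + \frac{917}{-29728} = \frac{7672}{\left(- \frac{1}{70}\right) \frac{1}{-76} \left(-1 + 4900\right)} + 917 \left(- \frac{1}{29728}\right) = \frac{7672}{\left(- \frac{1}{70}\right) \left(- \frac{1}{76}\right) 4899} - \frac{917}{29728} = \frac{7672}{\frac{4899}{5320}} - \frac{917}{29728} = 7672 \cdot \frac{5320}{4899} - \frac{917}{29728} = \frac{40815040}{4899} - \frac{917}{29728} = \frac{1213345016737}{145637472}$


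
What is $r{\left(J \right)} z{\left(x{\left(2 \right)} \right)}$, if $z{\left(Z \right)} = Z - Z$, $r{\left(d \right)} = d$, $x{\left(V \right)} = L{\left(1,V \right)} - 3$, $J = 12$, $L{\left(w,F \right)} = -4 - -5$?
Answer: $0$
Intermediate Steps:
$L{\left(w,F \right)} = 1$ ($L{\left(w,F \right)} = -4 + 5 = 1$)
$x{\left(V \right)} = -2$ ($x{\left(V \right)} = 1 - 3 = -2$)
$z{\left(Z \right)} = 0$
$r{\left(J \right)} z{\left(x{\left(2 \right)} \right)} = 12 \cdot 0 = 0$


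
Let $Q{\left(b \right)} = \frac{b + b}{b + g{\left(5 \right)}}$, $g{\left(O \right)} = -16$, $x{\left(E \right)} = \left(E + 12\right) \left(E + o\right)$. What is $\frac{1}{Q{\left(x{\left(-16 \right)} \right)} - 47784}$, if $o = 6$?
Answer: $- \frac{3}{143342} \approx -2.0929 \cdot 10^{-5}$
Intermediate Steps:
$x{\left(E \right)} = \left(6 + E\right) \left(12 + E\right)$ ($x{\left(E \right)} = \left(E + 12\right) \left(E + 6\right) = \left(12 + E\right) \left(6 + E\right) = \left(6 + E\right) \left(12 + E\right)$)
$Q{\left(b \right)} = \frac{2 b}{-16 + b}$ ($Q{\left(b \right)} = \frac{b + b}{b - 16} = \frac{2 b}{-16 + b}$)
$\frac{1}{Q{\left(x{\left(-16 \right)} \right)} - 47784} = \frac{1}{\frac{2 \left(72 + \left(-16\right)^{2} + 18 \left(-16\right)\right)}{-16 + \left(72 + \left(-16\right)^{2} + 18 \left(-16\right)\right)} - 47784} = \frac{1}{\frac{2 \left(72 + 256 - 288\right)}{-16 + \left(72 + 256 - 288\right)} - 47784} = \frac{1}{2 \cdot 40 \frac{1}{-16 + 40} - 47784} = \frac{1}{2 \cdot 40 \cdot \frac{1}{24} - 47784} = \frac{1}{\frac{10}{3} - 47784} = \frac{1}{- \frac{143342}{3}} = - \frac{3}{143342}$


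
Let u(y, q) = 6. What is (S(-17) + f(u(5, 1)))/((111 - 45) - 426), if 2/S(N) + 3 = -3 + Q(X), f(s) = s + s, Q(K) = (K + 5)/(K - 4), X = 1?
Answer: -47/1440 ≈ -0.032639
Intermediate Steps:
Q(K) = (5 + K)/(-4 + K)
f(s) = 2*s
S(N) = -1/4 (S(N) = 2/(-3 + (-3 + (5 + 1)/(-4 + 1))) = 2/(-3 + (-3 + 6/(-3))) = 2/(-3 + (-3 - 1/3*6)) = 2/(-3 + (-3 - 2)) = 2/(-3 - 5) = 2/(-8) = 2*(-1/8) = -1/4)
(S(-17) + f(u(5, 1)))/((111 - 45) - 426) = (-1/4 + 2*6)/((111 - 45) - 426) = (-1/4 + 12)/(66 - 426) = (47/4)/(-360) = (47/4)*(-1/360) = -47/1440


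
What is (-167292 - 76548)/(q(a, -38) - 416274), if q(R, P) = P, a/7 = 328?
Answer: 30480/52039 ≈ 0.58571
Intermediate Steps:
a = 2296 (a = 7*328 = 2296)
(-167292 - 76548)/(q(a, -38) - 416274) = (-167292 - 76548)/(-38 - 416274) = -243840/(-416312) = -243840*(-1/416312) = 30480/52039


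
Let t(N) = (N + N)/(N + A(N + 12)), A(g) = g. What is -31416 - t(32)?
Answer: -596920/19 ≈ -31417.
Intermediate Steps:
t(N) = 2*N/(12 + 2*N) (t(N) = (N + N)/(N + (N + 12)) = (2*N)/(N + (12 + N)) = (2*N)/(12 + 2*N) = 2*N/(12 + 2*N))
-31416 - t(32) = -31416 - 32/(6 + 32) = -31416 - 32/38 = -31416 - 1*16/19 = -31416 - 16/19 = -596920/19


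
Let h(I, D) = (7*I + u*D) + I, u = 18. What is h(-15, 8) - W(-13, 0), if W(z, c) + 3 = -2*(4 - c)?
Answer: 35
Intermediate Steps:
W(z, c) = -11 + 2*c (W(z, c) = -3 - 2*(4 - c) = -3 + (-8 + 2*c) = -11 + 2*c)
h(I, D) = 8*I + 18*D (h(I, D) = (7*I + 18*D) + I = 8*I + 18*D)
h(-15, 8) - W(-13, 0) = (8*(-15) + 18*8) - (-11 + 2*0) = (-120 + 144) - (-11 + 0) = 24 - 1*(-11) = 24 + 11 = 35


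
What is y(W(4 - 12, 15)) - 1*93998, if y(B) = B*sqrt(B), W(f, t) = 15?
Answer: -93998 + 15*sqrt(15) ≈ -93940.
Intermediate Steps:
y(B) = B**(3/2)
y(W(4 - 12, 15)) - 1*93998 = 15**(3/2) - 1*93998 = 15*sqrt(15) - 93998 = -93998 + 15*sqrt(15)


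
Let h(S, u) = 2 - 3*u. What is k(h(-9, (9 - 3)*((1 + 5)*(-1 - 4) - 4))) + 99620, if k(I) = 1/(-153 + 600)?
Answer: 44530141/447 ≈ 99620.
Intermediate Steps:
k(I) = 1/447
k(h(-9, (9 - 3)*((1 + 5)*(-1 - 4) - 4))) + 99620 = 1/447 + 99620 = 44530141/447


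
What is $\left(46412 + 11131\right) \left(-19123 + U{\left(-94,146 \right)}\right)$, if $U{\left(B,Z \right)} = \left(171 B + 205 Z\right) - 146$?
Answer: $-311480259$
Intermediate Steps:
$U{\left(B,Z \right)} = -146 + 171 B + 205 Z$
$\left(46412 + 11131\right) \left(-19123 + U{\left(-94,146 \right)}\right) = \left(46412 + 11131\right) \left(-19123 + \left(-146 + 171 \left(-94\right) + 205 \cdot 146\right)\right) = 57543 \left(-19123 - -13710\right) = 57543 \left(-19123 + 13710\right) = 57543 \left(-5413\right) = -311480259$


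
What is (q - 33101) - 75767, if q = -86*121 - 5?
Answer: -119279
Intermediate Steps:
q = -10411 (q = -10406 - 5 = -10411)
(q - 33101) - 75767 = (-10411 - 33101) - 75767 = -43512 - 75767 = -119279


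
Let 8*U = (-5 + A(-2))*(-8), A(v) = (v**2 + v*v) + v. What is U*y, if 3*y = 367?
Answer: -367/3 ≈ -122.33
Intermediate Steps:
A(v) = v + 2*v**2 (A(v) = (v**2 + v**2) + v = 2*v**2 + v = v + 2*v**2)
y = 367/3 (y = (1/3)*367 = 367/3 ≈ 122.33)
U = -1 (U = ((-5 - 2*(1 + 2*(-2)))*(-8))/8 = ((-5 - 2*(1 - 4))*(-8))/8 = ((-5 - 2*(-3))*(-8))/8 = ((-5 + 6)*(-8))/8 = (1*(-8))/8 = (1/8)*(-8) = -1)
U*y = -1*367/3 = -367/3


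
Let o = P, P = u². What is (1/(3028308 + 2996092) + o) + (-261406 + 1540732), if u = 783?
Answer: 11400664926001/6024400 ≈ 1.8924e+6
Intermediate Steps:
P = 613089 (P = 783² = 613089)
o = 613089
(1/(3028308 + 2996092) + o) + (-261406 + 1540732) = (1/(3028308 + 2996092) + 613089) + (-261406 + 1540732) = (1/6024400 + 613089) + 1279326 = 3693493371601/6024400 + 1279326 = 11400664926001/6024400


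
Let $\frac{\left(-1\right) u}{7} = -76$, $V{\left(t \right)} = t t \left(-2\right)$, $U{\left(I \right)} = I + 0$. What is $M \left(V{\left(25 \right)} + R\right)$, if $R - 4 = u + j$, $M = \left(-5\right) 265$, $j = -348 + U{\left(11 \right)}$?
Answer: $1392575$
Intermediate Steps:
$U{\left(I \right)} = I$
$j = -337$ ($j = -348 + 11 = -337$)
$V{\left(t \right)} = - 2 t^{2}$ ($V{\left(t \right)} = t^{2} \left(-2\right) = - 2 t^{2}$)
$u = 532$ ($u = \left(-7\right) \left(-76\right) = 532$)
$M = -1325$
$R = 199$ ($R = 4 + \left(532 - 337\right) = 4 + 195 = 199$)
$M \left(V{\left(25 \right)} + R\right) = - 1325 \left(- 2 \cdot 25^{2} + 199\right) = - 1325 \left(\left(-2\right) 625 + 199\right) = - 1325 \left(-1250 + 199\right) = \left(-1325\right) \left(-1051\right) = 1392575$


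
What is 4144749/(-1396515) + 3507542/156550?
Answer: 141649152006/7287480775 ≈ 19.437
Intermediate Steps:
4144749/(-1396515) + 3507542/156550 = 4144749*(-1/1396515) + 3507542*(1/156550) = -1381583/465505 + 1753771/78275 = 141649152006/7287480775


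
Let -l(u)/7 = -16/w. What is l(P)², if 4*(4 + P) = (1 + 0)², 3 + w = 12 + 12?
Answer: 256/9 ≈ 28.444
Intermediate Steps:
w = 21 (w = -3 + (12 + 12) = -3 + 24 = 21)
P = -15/4 (P = -4 + (1 + 0)²/4 = -4 + (¼)*1² = -4 + (¼)*1 = -4 + ¼ = -15/4 ≈ -3.7500)
l(u) = 16/3 (l(u) = -(-112)/21 = -7*(-16/21) = 16/3)
l(P)² = (16/3)² = 256/9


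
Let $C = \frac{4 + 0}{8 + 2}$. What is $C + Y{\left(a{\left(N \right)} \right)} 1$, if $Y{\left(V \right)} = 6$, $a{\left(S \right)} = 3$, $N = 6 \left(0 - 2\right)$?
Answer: $\frac{32}{5} \approx 6.4$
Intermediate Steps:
$N = -12$ ($N = 6 \left(-2\right) = -12$)
$C = \frac{2}{5}$ ($C = \frac{4}{10} = 4 \cdot \frac{1}{10} = \frac{2}{5} \approx 0.4$)
$C + Y{\left(a{\left(N \right)} \right)} 1 = \frac{2}{5} + 6 \cdot 1 = \frac{2}{5} + 6 = \frac{32}{5}$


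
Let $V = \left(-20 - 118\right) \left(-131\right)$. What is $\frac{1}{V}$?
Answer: $\frac{1}{18078} \approx 5.5316 \cdot 10^{-5}$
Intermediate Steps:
$V = 18078$ ($V = \left(-138\right) \left(-131\right) = 18078$)
$\frac{1}{V} = \frac{1}{18078}$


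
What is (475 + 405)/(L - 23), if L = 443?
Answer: 44/21 ≈ 2.0952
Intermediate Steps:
(475 + 405)/(L - 23) = (475 + 405)/(443 - 23) = 880/420 = 880*(1/420) = 44/21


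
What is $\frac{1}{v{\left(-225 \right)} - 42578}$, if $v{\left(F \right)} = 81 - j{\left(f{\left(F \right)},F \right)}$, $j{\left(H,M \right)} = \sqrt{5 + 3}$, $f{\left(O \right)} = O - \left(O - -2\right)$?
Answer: $- \frac{42497}{1805995001} + \frac{2 \sqrt{2}}{1805995001} \approx -2.353 \cdot 10^{-5}$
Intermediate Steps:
$f{\left(O \right)} = -2$ ($f{\left(O \right)} = O - \left(O + 2\right) = O - \left(2 + O\right) = -2$)
$j{\left(H,M \right)} = 2 \sqrt{2}$ ($j{\left(H,M \right)} = \sqrt{8} = 2 \sqrt{2}$)
$v{\left(F \right)} = 81 - 2 \sqrt{2}$
$\frac{1}{v{\left(-225 \right)} - 42578} = \frac{1}{\left(81 - 2 \sqrt{2}\right) - 42578} = \frac{1}{-42497 - 2 \sqrt{2}}$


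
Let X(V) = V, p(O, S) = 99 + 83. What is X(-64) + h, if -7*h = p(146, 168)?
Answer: -90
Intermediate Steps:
p(O, S) = 182
h = -26 (h = -⅐*182 = -26)
X(-64) + h = -64 - 26 = -90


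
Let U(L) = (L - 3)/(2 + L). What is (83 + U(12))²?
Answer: 1371241/196 ≈ 6996.1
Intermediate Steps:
U(L) = (-3 + L)/(2 + L)
(83 + U(12))² = (83 + (-3 + 12)/(2 + 12))² = (83 + 9/14)² = (1171/14)² = 1371241/196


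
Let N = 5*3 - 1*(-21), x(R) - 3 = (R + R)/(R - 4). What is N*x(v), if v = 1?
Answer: 84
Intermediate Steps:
x(R) = 3 + 2*R/(-4 + R) (x(R) = 3 + (R + R)/(R - 4) = 3 + (2*R)/(-4 + R) = 3 + 2*R/(-4 + R))
N = 36 (N = 15 + 21 = 36)
N*x(v) = 36*((-12 + 5*1)/(-4 + 1)) = 36*((-12 + 5)/(-3)) = 36*(-⅓*(-7)) = 36*(7/3) = 84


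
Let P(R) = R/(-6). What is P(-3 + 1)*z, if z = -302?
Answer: -302/3 ≈ -100.67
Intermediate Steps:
P(R) = -R/6 (P(R) = R*(-⅙) = -R/6)
P(-3 + 1)*z = -(-3 + 1)/6*(-302) = -⅙*(-2)*(-302) = (⅓)*(-302) = -302/3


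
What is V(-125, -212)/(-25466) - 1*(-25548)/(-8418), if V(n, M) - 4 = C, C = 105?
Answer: -108587155/35728798 ≈ -3.0392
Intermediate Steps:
V(n, M) = 109 (V(n, M) = 4 + 105 = 109)
V(-125, -212)/(-25466) - 1*(-25548)/(-8418) = 109/(-25466) - 1*(-25548)/(-8418) = 109*(-1/25466) + 25548*(-1/8418) = -109/25466 - 4258/1403 = -108587155/35728798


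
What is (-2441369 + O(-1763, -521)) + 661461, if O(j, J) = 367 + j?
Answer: -1781304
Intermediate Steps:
(-2441369 + O(-1763, -521)) + 661461 = (-2441369 + (367 - 1763)) + 661461 = (-2441369 - 1396) + 661461 = -2442765 + 661461 = -1781304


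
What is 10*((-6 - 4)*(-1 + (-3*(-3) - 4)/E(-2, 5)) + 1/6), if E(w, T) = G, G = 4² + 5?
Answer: 545/7 ≈ 77.857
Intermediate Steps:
G = 21 (G = 16 + 5 = 21)
E(w, T) = 21
10*((-6 - 4)*(-1 + (-3*(-3) - 4)/E(-2, 5)) + 1/6) = 10*((-6 - 4)*(-1 + (-3*(-3) - 4)/21) + 1/6) = 10*(-10*(-1 + (9 - 4)*(1/21)) + ⅙) = 10*(-10*(-1 + 5*(1/21)) + ⅙) = 10*(-10*(-1 + 5/21) + ⅙) = 10*(-10*(-16/21) + ⅙) = 10*(160/21 + ⅙) = 10*(109/14) = 545/7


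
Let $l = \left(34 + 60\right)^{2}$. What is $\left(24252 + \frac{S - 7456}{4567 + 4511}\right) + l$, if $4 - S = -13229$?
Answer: $\frac{300378641}{9078} \approx 33089.0$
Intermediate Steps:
$S = 13233$ ($S = 4 - -13229 = 4 + 13229 = 13233$)
$l = 8836$ ($l = 94^{2} = 8836$)
$\left(24252 + \frac{S - 7456}{4567 + 4511}\right) + l = \left(24252 + \frac{13233 - 7456}{4567 + 4511}\right) + 8836 = \left(24252 + \frac{5777}{9078}\right) + 8836 = \frac{220165433}{9078} + 8836 = \frac{300378641}{9078}$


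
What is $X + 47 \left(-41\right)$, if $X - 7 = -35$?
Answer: $-1955$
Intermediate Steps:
$X = -28$ ($X = 7 - 35 = -28$)
$X + 47 \left(-41\right) = -28 + 47 \left(-41\right) = -28 - 1927 = -1955$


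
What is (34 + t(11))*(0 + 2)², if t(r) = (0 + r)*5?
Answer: 356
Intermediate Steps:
t(r) = 5*r (t(r) = r*5 = 5*r)
(34 + t(11))*(0 + 2)² = (34 + 5*11)*(0 + 2)² = (34 + 55)*2² = 89*4 = 356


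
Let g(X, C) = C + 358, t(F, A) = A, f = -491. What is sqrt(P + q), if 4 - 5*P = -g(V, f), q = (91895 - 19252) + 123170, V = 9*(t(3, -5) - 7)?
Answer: 2*sqrt(1223670)/5 ≈ 442.48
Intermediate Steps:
V = -108 (V = 9*(-5 - 7) = 9*(-12) = -108)
g(X, C) = 358 + C
q = 195813 (q = 72643 + 123170 = 195813)
P = -129/5 (P = 4/5 - (-1)*(358 - 491)/5 = 4/5 - (-1)*(-133)/5 = 4/5 - 1/5*133 = 4/5 - 133/5 = -129/5 ≈ -25.800)
sqrt(P + q) = sqrt(-129/5 + 195813) = sqrt(978936/5) = 2*sqrt(1223670)/5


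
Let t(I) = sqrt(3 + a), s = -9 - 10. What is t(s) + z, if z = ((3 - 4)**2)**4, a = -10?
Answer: 1 + I*sqrt(7) ≈ 1.0 + 2.6458*I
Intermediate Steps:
s = -19
t(I) = I*sqrt(7) (t(I) = sqrt(3 - 10) = sqrt(-7) = I*sqrt(7))
z = 1 (z = ((-1)**2)**4 = 1**4 = 1)
t(s) + z = I*sqrt(7) + 1 = 1 + I*sqrt(7)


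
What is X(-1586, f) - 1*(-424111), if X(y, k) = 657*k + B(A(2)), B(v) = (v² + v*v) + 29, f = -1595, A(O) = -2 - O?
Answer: -623743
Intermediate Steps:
B(v) = 29 + 2*v² (B(v) = (v² + v²) + 29 = 2*v² + 29 = 29 + 2*v²)
X(y, k) = 61 + 657*k (X(y, k) = 657*k + (29 + 2*(-2 - 1*2)²) = 657*k + (29 + 2*(-2 - 2)²) = 657*k + (29 + 2*(-4)²) = 657*k + (29 + 2*16) = 657*k + (29 + 32) = 657*k + 61 = 61 + 657*k)
X(-1586, f) - 1*(-424111) = (61 + 657*(-1595)) - 1*(-424111) = (61 - 1047915) + 424111 = -1047854 + 424111 = -623743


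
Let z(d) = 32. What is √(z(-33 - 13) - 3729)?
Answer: I*√3697 ≈ 60.803*I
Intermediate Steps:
√(z(-33 - 13) - 3729) = √(32 - 3729) = √(-3697) = I*√3697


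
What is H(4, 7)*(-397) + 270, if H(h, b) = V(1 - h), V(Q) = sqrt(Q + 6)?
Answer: 270 - 397*sqrt(3) ≈ -417.62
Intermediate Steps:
V(Q) = sqrt(6 + Q)
H(h, b) = sqrt(7 - h) (H(h, b) = sqrt(6 + (1 - h)) = sqrt(7 - h))
H(4, 7)*(-397) + 270 = sqrt(7 - 1*4)*(-397) + 270 = sqrt(7 - 4)*(-397) + 270 = sqrt(3)*(-397) + 270 = -397*sqrt(3) + 270 = 270 - 397*sqrt(3)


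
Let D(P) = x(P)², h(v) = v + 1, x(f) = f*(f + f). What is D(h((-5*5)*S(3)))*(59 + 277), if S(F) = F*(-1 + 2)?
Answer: 40301958144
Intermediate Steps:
x(f) = 2*f² (x(f) = f*(2*f) = 2*f²)
S(F) = F (S(F) = F*1 = F)
h(v) = 1 + v
D(P) = 4*P⁴ (D(P) = (2*P²)² = 4*P⁴)
D(h((-5*5)*S(3)))*(59 + 277) = (4*(1 - 5*5*3)⁴)*(59 + 277) = (4*(1 - 25*3)⁴)*336 = (4*(1 - 75)⁴)*336 = (4*(-74)⁴)*336 = (4*29986576)*336 = 119946304*336 = 40301958144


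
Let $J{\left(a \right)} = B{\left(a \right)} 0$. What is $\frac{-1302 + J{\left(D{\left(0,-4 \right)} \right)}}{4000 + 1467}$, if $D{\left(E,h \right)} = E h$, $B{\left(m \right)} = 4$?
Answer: $- \frac{186}{781} \approx -0.23816$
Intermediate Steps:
$J{\left(a \right)} = 0$ ($J{\left(a \right)} = 4 \cdot 0 = 0$)
$\frac{-1302 + J{\left(D{\left(0,-4 \right)} \right)}}{4000 + 1467} = \frac{-1302 + 0}{4000 + 1467} = - \frac{1302}{5467} = \left(-1302\right) \frac{1}{5467} = - \frac{186}{781}$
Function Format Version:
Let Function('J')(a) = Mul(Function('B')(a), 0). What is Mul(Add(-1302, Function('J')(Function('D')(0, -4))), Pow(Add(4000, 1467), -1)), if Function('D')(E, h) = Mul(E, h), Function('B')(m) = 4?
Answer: Rational(-186, 781) ≈ -0.23816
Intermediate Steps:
Function('J')(a) = 0 (Function('J')(a) = Mul(4, 0) = 0)
Mul(Add(-1302, Function('J')(Function('D')(0, -4))), Pow(Add(4000, 1467), -1)) = Mul(Add(-1302, 0), Pow(Add(4000, 1467), -1)) = Mul(-1302, Pow(5467, -1)) = Mul(-1302, Rational(1, 5467)) = Rational(-186, 781)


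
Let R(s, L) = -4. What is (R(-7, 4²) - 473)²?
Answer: 227529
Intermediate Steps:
(R(-7, 4²) - 473)² = (-4 - 473)² = (-477)² = 227529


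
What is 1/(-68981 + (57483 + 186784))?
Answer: 1/175286 ≈ 5.7050e-6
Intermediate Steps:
1/(-68981 + (57483 + 186784)) = 1/(-68981 + 244267) = 1/175286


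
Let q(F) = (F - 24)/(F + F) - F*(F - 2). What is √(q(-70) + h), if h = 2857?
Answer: I*√10693410/70 ≈ 46.715*I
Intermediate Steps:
q(F) = (-24 + F)/(2*F) - F*(-2 + F) (q(F) = (-24 + F)/((2*F)) - F*(-2 + F) = (-24 + F)*(1/(2*F)) - F*(-2 + F) = (-24 + F)/(2*F) - F*(-2 + F))
√(q(-70) + h) = √((½ - 1*(-70)² - 12/(-70) + 2*(-70)) + 2857) = √((½ - 1*4900 - 12*(-1/70) - 140) + 2857) = √((½ - 4900 + 6/35 - 140) + 2857) = √(-352753/70 + 2857) = √(-152763/70) = I*√10693410/70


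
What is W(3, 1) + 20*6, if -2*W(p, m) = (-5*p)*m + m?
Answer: 127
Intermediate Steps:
W(p, m) = -m/2 + 5*m*p/2 (W(p, m) = -((-5*p)*m + m)/2 = -(-5*m*p + m)/2 = -(m - 5*m*p)/2 = -m/2 + 5*m*p/2)
W(3, 1) + 20*6 = (½)*1*(-1 + 5*3) + 20*6 = (½)*1*(-1 + 15) + 120 = (½)*1*14 + 120 = 7 + 120 = 127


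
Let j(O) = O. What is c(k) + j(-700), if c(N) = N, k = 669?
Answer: -31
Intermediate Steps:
c(k) + j(-700) = 669 - 700 = -31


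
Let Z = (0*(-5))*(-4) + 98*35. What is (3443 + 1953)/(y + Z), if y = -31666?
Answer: -1349/7059 ≈ -0.19110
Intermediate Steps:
Z = 3430 (Z = 0*(-4) + 3430 = 0 + 3430 = 3430)
(3443 + 1953)/(y + Z) = (3443 + 1953)/(-31666 + 3430) = 5396/(-28236) = 5396*(-1/28236) = -1349/7059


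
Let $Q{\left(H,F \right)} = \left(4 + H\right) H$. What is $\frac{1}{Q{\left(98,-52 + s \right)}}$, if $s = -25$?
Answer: $\frac{1}{9996} \approx 0.00010004$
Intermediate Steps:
$Q{\left(H,F \right)} = H \left(4 + H\right)$
$\frac{1}{Q{\left(98,-52 + s \right)}} = \frac{1}{98 \left(4 + 98\right)} = \frac{1}{98 \cdot 102} = \frac{1}{9996}$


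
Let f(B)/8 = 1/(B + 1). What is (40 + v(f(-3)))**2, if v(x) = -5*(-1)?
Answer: 2025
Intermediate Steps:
f(B) = 8/(1 + B) (f(B) = 8/(B + 1) = 8/(1 + B))
v(x) = 5
(40 + v(f(-3)))**2 = (40 + 5)**2 = 45**2 = 2025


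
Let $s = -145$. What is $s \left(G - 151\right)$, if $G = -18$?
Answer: $24505$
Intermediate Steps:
$s \left(G - 151\right) = - 145 \left(-18 - 151\right) = \left(-145\right) \left(-169\right) = 24505$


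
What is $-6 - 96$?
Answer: $-102$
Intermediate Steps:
$-6 - 96 = -102$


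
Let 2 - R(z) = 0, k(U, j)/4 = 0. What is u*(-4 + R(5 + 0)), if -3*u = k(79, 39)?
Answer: 0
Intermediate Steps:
k(U, j) = 0 (k(U, j) = 4*0 = 0)
R(z) = 2 (R(z) = 2 - 1*0 = 2 + 0 = 2)
u = 0 (u = -⅓*0 = 0)
u*(-4 + R(5 + 0)) = 0*(-4 + 2) = 0*(-2) = 0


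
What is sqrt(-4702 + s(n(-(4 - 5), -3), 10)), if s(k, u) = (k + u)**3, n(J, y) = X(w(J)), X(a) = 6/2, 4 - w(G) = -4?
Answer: I*sqrt(2505) ≈ 50.05*I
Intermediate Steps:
w(G) = 8 (w(G) = 4 - 1*(-4) = 4 + 4 = 8)
X(a) = 3 (X(a) = 6*(1/2) = 3)
n(J, y) = 3
sqrt(-4702 + s(n(-(4 - 5), -3), 10)) = sqrt(-4702 + (3 + 10)**3) = sqrt(-4702 + 13**3) = sqrt(-4702 + 2197) = sqrt(-2505) = I*sqrt(2505)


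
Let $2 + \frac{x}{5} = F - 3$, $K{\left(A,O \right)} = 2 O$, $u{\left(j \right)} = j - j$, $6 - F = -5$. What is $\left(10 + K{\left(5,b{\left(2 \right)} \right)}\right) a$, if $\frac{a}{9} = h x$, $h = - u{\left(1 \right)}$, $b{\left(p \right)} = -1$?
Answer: $0$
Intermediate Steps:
$F = 11$ ($F = 6 - -5 = 6 + 5 = 11$)
$u{\left(j \right)} = 0$
$x = 30$ ($x = -10 + 5 \left(11 - 3\right) = -10 + 5 \cdot 8 = -10 + 40 = 30$)
$h = 0$ ($h = \left(-1\right) 0 = 0$)
$a = 0$ ($a = 9 \cdot 0 \cdot 30 = 9 \cdot 0 = 0$)
$\left(10 + K{\left(5,b{\left(2 \right)} \right)}\right) a = \left(10 + 2 \left(-1\right)\right) 0 = \left(10 - 2\right) 0 = 8 \cdot 0 = 0$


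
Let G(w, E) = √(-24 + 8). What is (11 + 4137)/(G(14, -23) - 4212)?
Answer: -1091961/1108810 - 1037*I/1108810 ≈ -0.9848 - 0.00093524*I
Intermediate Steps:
G(w, E) = 4*I (G(w, E) = √(-16) = 4*I)
(11 + 4137)/(G(14, -23) - 4212) = (11 + 4137)/(4*I - 4212) = 4148/(-4212 + 4*I) = 4148*((-4212 - 4*I)/17740960) = 1037*(-4212 - 4*I)/4435240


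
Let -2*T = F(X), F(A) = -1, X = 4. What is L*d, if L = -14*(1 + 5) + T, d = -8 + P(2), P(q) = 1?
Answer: 1169/2 ≈ 584.50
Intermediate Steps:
T = ½ (T = -½*(-1) = ½ ≈ 0.50000)
d = -7 (d = -8 + 1 = -7)
L = -167/2 (L = -14*(1 + 5) + ½ = -14*6 + ½ = -7*12 + ½ = -84 + ½ = -167/2 ≈ -83.500)
L*d = -167/2*(-7) = 1169/2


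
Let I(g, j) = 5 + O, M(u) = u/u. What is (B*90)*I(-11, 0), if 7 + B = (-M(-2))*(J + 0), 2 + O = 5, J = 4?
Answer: -7920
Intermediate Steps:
M(u) = 1
O = 3 (O = -2 + 5 = 3)
B = -11 (B = -7 + (-1*1)*(4 + 0) = -7 - 1*4 = -7 - 4 = -11)
I(g, j) = 8 (I(g, j) = 5 + 3 = 8)
(B*90)*I(-11, 0) = -11*90*8 = -990*8 = -7920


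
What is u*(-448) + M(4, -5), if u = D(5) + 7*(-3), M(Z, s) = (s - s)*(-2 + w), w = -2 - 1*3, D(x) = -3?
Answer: 10752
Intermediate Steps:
w = -5 (w = -2 - 3 = -5)
M(Z, s) = 0 (M(Z, s) = (s - s)*(-2 - 5) = 0*(-7) = 0)
u = -24 (u = -3 + 7*(-3) = -3 - 21 = -24)
u*(-448) + M(4, -5) = -24*(-448) + 0 = 10752 + 0 = 10752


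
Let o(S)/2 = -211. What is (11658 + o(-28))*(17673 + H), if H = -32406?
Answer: -165539988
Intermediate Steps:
o(S) = -422 (o(S) = 2*(-211) = -422)
(11658 + o(-28))*(17673 + H) = (11658 - 422)*(17673 - 32406) = 11236*(-14733) = -165539988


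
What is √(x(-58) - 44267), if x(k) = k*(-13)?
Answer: I*√43513 ≈ 208.6*I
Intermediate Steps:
x(k) = -13*k
√(x(-58) - 44267) = √(-13*(-58) - 44267) = √(754 - 44267) = √(-43513) = I*√43513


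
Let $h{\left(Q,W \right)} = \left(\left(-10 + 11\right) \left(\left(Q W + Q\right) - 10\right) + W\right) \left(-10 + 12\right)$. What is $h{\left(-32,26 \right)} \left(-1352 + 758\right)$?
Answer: $1007424$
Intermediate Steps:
$h{\left(Q,W \right)} = -20 + 2 Q + 2 W + 2 Q W$ ($h{\left(Q,W \right)} = \left(1 \left(\left(Q + Q W\right) - 10\right) + W\right) 2 = \left(1 \left(-10 + Q + Q W\right) + W\right) 2 = \left(\left(-10 + Q + Q W\right) + W\right) 2 = \left(-10 + Q + W + Q W\right) 2 = -20 + 2 Q + 2 W + 2 Q W$)
$h{\left(-32,26 \right)} \left(-1352 + 758\right) = \left(-20 + 2 \left(-32\right) + 2 \cdot 26 + 2 \left(-32\right) 26\right) \left(-1352 + 758\right) = \left(-20 - 64 + 52 - 1664\right) \left(-594\right) = \left(-1696\right) \left(-594\right) = 1007424$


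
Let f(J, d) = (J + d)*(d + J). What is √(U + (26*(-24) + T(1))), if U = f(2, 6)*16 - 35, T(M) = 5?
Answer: √370 ≈ 19.235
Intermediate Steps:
f(J, d) = (J + d)² (f(J, d) = (J + d)*(J + d) = (J + d)²)
U = 989 (U = (2 + 6)²*16 - 35 = 8²*16 - 35 = 64*16 - 35 = 1024 - 35 = 989)
√(U + (26*(-24) + T(1))) = √(989 + (26*(-24) + 5)) = √(989 + (-624 + 5)) = √(989 - 619) = √370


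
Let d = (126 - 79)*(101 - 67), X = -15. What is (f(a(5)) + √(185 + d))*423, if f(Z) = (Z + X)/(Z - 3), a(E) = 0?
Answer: 2115 + 423*√1783 ≈ 19976.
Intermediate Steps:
d = 1598 (d = 47*34 = 1598)
f(Z) = (-15 + Z)/(-3 + Z) (f(Z) = (Z - 15)/(Z - 3) = (-15 + Z)/(-3 + Z))
(f(a(5)) + √(185 + d))*423 = ((-15 + 0)/(-3 + 0) + √(185 + 1598))*423 = (-15/(-3) + √1783)*423 = (-⅓*(-15) + √1783)*423 = (5 + √1783)*423 = 2115 + 423*√1783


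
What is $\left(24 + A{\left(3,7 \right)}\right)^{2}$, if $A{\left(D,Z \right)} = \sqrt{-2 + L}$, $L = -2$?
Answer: $572 + 96 i \approx 572.0 + 96.0 i$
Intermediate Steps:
$A{\left(D,Z \right)} = 2 i$ ($A{\left(D,Z \right)} = \sqrt{-2 - 2} = \sqrt{-4} = 2 i$)
$\left(24 + A{\left(3,7 \right)}\right)^{2} = \left(24 + 2 i\right)^{2}$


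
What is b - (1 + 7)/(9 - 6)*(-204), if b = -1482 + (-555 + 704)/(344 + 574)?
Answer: -860935/918 ≈ -937.84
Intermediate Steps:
b = -1360327/918 (b = -1482 + 149/918 = -1360327/918 ≈ -1481.8)
b - (1 + 7)/(9 - 6)*(-204) = -1360327/918 - (1 + 7)/(9 - 6)*(-204) = -1360327/918 - 8/3*(-204) = -1360327/918 - 8*(⅓)*(-204) = -1360327/918 - 8*(-204)/3 = -1360327/918 - 1*(-544) = -1360327/918 + 544 = -860935/918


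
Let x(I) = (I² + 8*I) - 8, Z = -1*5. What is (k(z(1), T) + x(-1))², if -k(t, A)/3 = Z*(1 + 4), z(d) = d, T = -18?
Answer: 3600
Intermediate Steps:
Z = -5
k(t, A) = 75 (k(t, A) = -(-15)*(1 + 4) = -(-15)*5 = -3*(-25) = 75)
x(I) = -8 + I² + 8*I
(k(z(1), T) + x(-1))² = (75 + (-8 + (-1)² + 8*(-1)))² = (75 + (-8 + 1 - 8))² = (75 - 15)² = 60² = 3600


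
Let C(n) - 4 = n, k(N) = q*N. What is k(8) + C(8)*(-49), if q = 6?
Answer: -540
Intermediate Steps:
k(N) = 6*N
C(n) = 4 + n
k(8) + C(8)*(-49) = 6*8 + (4 + 8)*(-49) = 48 + 12*(-49) = 48 - 588 = -540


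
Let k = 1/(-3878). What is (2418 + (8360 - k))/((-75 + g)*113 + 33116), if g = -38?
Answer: 41797085/78905666 ≈ 0.52971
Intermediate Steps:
k = -1/3878 ≈ -0.00025787
(2418 + (8360 - k))/((-75 + g)*113 + 33116) = (2418 + (8360 - 1*(-1/3878)))/((-75 - 38)*113 + 33116) = (2418 + (8360 + 1/3878))/(-113*113 + 33116) = (2418 + 32420081/3878)/(-12769 + 33116) = (41797085/3878)/20347 = (41797085/3878)*(1/20347) = 41797085/78905666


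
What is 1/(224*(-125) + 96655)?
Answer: 1/68655 ≈ 1.4566e-5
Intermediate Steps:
1/(224*(-125) + 96655) = 1/(-28000 + 96655) = 1/68655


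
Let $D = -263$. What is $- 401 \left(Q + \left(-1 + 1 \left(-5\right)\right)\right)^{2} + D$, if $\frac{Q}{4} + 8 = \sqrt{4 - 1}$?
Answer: $-598555 + 121904 \sqrt{3} \approx -3.8741 \cdot 10^{5}$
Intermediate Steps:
$Q = -32 + 4 \sqrt{3}$ ($Q = -32 + 4 \sqrt{4 - 1} = -32 + 4 \sqrt{3} \approx -25.072$)
$- 401 \left(Q + \left(-1 + 1 \left(-5\right)\right)\right)^{2} + D = - 401 \left(\left(-32 + 4 \sqrt{3}\right) + \left(-1 + 1 \left(-5\right)\right)\right)^{2} - 263 = - 401 \left(\left(-32 + 4 \sqrt{3}\right) - 6\right)^{2} - 263 = - 401 \left(-38 + 4 \sqrt{3}\right)^{2} - 263 = -263 - 401 \left(-38 + 4 \sqrt{3}\right)^{2}$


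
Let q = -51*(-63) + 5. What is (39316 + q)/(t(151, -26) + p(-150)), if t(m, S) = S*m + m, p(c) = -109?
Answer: -21267/1942 ≈ -10.951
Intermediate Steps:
t(m, S) = m + S*m
q = 3218 (q = 3213 + 5 = 3218)
(39316 + q)/(t(151, -26) + p(-150)) = (39316 + 3218)/(151*(1 - 26) - 109) = 42534/(151*(-25) - 109) = 42534/(-3775 - 109) = 42534/(-3884) = 42534*(-1/3884) = -21267/1942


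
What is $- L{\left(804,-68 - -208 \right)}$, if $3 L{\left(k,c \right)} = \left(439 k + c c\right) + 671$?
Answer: $-124409$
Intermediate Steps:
$L{\left(k,c \right)} = \frac{671}{3} + \frac{c^{2}}{3} + \frac{439 k}{3}$ ($L{\left(k,c \right)} = \frac{\left(439 k + c c\right) + 671}{3} = \frac{\left(439 k + c^{2}\right) + 671}{3} = \frac{\left(c^{2} + 439 k\right) + 671}{3} = \frac{671 + c^{2} + 439 k}{3} = \frac{671}{3} + \frac{c^{2}}{3} + \frac{439 k}{3}$)
$- L{\left(804,-68 - -208 \right)} = - (\frac{671}{3} + \frac{\left(-68 - -208\right)^{2}}{3} + \frac{439}{3} \cdot 804) = - (\frac{671}{3} + \frac{\left(-68 + 208\right)^{2}}{3} + 117652) = - (\frac{671}{3} + \frac{140^{2}}{3} + 117652) = - (\frac{671}{3} + \frac{1}{3} \cdot 19600 + 117652) = - (\frac{671}{3} + \frac{19600}{3} + 117652) = \left(-1\right) 124409 = -124409$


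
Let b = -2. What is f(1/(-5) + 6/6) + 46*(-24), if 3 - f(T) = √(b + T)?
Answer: -1101 - I*√30/5 ≈ -1101.0 - 1.0954*I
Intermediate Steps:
f(T) = 3 - √(-2 + T)
f(1/(-5) + 6/6) + 46*(-24) = (3 - √(-2 + (1/(-5) + 6/6))) + 46*(-24) = (3 - √(-2 + (1*(-⅕) + 6*(⅙)))) - 1104 = (3 - √(-2 + (-⅕ + 1))) - 1104 = (3 - √(-2 + ⅘)) - 1104 = (3 - √(-6/5)) - 1104 = (3 - I*√30/5) - 1104 = -1101 - I*√30/5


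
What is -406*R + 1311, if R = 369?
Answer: -148503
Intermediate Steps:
-406*R + 1311 = -406*369 + 1311 = -149814 + 1311 = -148503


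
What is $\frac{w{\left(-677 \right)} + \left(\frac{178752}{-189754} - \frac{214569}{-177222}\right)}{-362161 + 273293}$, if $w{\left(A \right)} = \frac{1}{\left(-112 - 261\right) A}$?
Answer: $- \frac{380324919018185}{125776709684404496744} \approx -3.0238 \cdot 10^{-6}$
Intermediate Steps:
$w{\left(A \right)} = - \frac{1}{373 A}$ ($w{\left(A \right)} = \frac{1}{\left(-373\right) A} = - \frac{1}{373 A}$)
$\frac{w{\left(-677 \right)} + \left(\frac{178752}{-189754} - \frac{214569}{-177222}\right)}{-362161 + 273293} = \frac{- \frac{1}{373 \left(-677\right)} + \left(\frac{178752}{-189754} - \frac{214569}{-177222}\right)}{-362161 + 273293} = \frac{\left(- \frac{1}{373}\right) \left(- \frac{1}{677}\right) + \left(178752 \left(- \frac{1}{189754}\right) - - \frac{71523}{59074}\right)}{-88868} = \left(\frac{1}{252521} + \left(- \frac{89376}{94877} + \frac{71523}{59074}\right)\right) \left(- \frac{1}{88868}\right) = \left(\frac{1}{252521} + \frac{1506089847}{5604763898}\right) \left(- \frac{1}{88868}\right) = \frac{380324919018185}{1415320584286858} \left(- \frac{1}{88868}\right) = - \frac{380324919018185}{125776709684404496744}$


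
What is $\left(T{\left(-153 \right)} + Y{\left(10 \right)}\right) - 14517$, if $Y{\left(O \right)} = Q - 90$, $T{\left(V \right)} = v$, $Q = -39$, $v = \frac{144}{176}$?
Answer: $- \frac{161097}{11} \approx -14645.0$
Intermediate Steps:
$v = \frac{9}{11}$ ($v = 144 \cdot \frac{1}{176} = \frac{9}{11} \approx 0.81818$)
$T{\left(V \right)} = \frac{9}{11}$
$Y{\left(O \right)} = -129$ ($Y{\left(O \right)} = -39 - 90 = -129$)
$\left(T{\left(-153 \right)} + Y{\left(10 \right)}\right) - 14517 = \left(\frac{9}{11} - 129\right) - 14517 = - \frac{1410}{11} - 14517 = - \frac{161097}{11}$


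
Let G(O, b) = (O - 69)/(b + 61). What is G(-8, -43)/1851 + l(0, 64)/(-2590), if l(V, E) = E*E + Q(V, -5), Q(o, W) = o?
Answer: -68334979/43146810 ≈ -1.5838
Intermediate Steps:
l(V, E) = V + E**2 (l(V, E) = E*E + V = E**2 + V = V + E**2)
G(O, b) = (-69 + O)/(61 + b)
G(-8, -43)/1851 + l(0, 64)/(-2590) = ((-69 - 8)/(61 - 43))/1851 + (0 + 64**2)/(-2590) = (-77/18)*(1/1851) + (0 + 4096)*(-1/2590) = ((1/18)*(-77))*(1/1851) + 4096*(-1/2590) = -77/18*1/1851 - 2048/1295 = -77/33318 - 2048/1295 = -68334979/43146810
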